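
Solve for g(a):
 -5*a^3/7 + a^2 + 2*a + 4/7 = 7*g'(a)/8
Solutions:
 g(a) = C1 - 10*a^4/49 + 8*a^3/21 + 8*a^2/7 + 32*a/49


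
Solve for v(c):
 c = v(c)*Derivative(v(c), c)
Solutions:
 v(c) = -sqrt(C1 + c^2)
 v(c) = sqrt(C1 + c^2)


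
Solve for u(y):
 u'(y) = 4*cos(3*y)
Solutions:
 u(y) = C1 + 4*sin(3*y)/3


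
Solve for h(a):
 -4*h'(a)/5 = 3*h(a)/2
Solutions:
 h(a) = C1*exp(-15*a/8)


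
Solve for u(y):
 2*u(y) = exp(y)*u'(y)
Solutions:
 u(y) = C1*exp(-2*exp(-y))


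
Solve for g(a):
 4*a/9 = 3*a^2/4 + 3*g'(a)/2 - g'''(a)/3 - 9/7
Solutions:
 g(a) = C1 + C2*exp(-3*sqrt(2)*a/2) + C3*exp(3*sqrt(2)*a/2) - a^3/6 + 4*a^2/27 + 40*a/63


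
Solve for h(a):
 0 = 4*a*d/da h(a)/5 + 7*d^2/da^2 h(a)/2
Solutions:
 h(a) = C1 + C2*erf(2*sqrt(35)*a/35)


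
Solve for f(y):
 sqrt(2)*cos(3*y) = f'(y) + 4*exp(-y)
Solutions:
 f(y) = C1 + sqrt(2)*sin(3*y)/3 + 4*exp(-y)


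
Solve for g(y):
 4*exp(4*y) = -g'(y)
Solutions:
 g(y) = C1 - exp(4*y)


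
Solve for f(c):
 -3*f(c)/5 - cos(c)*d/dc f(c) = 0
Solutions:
 f(c) = C1*(sin(c) - 1)^(3/10)/(sin(c) + 1)^(3/10)


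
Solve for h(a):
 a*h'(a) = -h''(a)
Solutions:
 h(a) = C1 + C2*erf(sqrt(2)*a/2)


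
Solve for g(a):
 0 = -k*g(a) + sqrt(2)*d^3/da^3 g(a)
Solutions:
 g(a) = C1*exp(2^(5/6)*a*k^(1/3)/2) + C2*exp(2^(5/6)*a*k^(1/3)*(-1 + sqrt(3)*I)/4) + C3*exp(-2^(5/6)*a*k^(1/3)*(1 + sqrt(3)*I)/4)


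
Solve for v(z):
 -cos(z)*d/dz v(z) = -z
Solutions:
 v(z) = C1 + Integral(z/cos(z), z)


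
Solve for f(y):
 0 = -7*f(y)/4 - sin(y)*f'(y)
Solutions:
 f(y) = C1*(cos(y) + 1)^(7/8)/(cos(y) - 1)^(7/8)


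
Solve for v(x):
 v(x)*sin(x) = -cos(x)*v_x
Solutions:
 v(x) = C1*cos(x)


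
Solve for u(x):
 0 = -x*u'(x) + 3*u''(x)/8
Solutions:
 u(x) = C1 + C2*erfi(2*sqrt(3)*x/3)


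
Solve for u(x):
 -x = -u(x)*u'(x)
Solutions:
 u(x) = -sqrt(C1 + x^2)
 u(x) = sqrt(C1 + x^2)


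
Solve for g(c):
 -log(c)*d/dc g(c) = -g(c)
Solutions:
 g(c) = C1*exp(li(c))


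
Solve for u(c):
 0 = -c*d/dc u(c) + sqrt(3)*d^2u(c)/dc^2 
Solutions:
 u(c) = C1 + C2*erfi(sqrt(2)*3^(3/4)*c/6)


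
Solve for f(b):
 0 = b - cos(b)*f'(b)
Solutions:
 f(b) = C1 + Integral(b/cos(b), b)


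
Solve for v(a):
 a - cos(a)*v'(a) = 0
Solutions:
 v(a) = C1 + Integral(a/cos(a), a)


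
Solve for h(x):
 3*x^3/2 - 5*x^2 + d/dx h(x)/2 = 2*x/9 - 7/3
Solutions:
 h(x) = C1 - 3*x^4/4 + 10*x^3/3 + 2*x^2/9 - 14*x/3


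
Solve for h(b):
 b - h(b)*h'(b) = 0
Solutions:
 h(b) = -sqrt(C1 + b^2)
 h(b) = sqrt(C1 + b^2)


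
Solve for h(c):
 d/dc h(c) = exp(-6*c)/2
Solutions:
 h(c) = C1 - exp(-6*c)/12


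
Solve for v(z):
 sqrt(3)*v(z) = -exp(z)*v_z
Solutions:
 v(z) = C1*exp(sqrt(3)*exp(-z))


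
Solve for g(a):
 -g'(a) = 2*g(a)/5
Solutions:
 g(a) = C1*exp(-2*a/5)


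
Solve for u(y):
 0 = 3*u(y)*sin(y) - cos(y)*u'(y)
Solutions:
 u(y) = C1/cos(y)^3


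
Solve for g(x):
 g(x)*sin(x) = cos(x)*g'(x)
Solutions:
 g(x) = C1/cos(x)


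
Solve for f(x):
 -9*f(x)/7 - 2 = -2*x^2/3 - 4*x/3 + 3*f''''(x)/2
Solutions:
 f(x) = 14*x^2/27 + 28*x/27 + (C1*sin(14^(3/4)*3^(1/4)*x/14) + C2*cos(14^(3/4)*3^(1/4)*x/14))*exp(-14^(3/4)*3^(1/4)*x/14) + (C3*sin(14^(3/4)*3^(1/4)*x/14) + C4*cos(14^(3/4)*3^(1/4)*x/14))*exp(14^(3/4)*3^(1/4)*x/14) - 14/9


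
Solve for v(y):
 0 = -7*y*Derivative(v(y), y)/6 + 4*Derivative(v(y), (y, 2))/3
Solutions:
 v(y) = C1 + C2*erfi(sqrt(7)*y/4)


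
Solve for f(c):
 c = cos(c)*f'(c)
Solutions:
 f(c) = C1 + Integral(c/cos(c), c)


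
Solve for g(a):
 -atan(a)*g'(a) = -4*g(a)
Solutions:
 g(a) = C1*exp(4*Integral(1/atan(a), a))


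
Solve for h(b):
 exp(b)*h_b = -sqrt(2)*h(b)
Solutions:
 h(b) = C1*exp(sqrt(2)*exp(-b))


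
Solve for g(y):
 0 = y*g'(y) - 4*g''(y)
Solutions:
 g(y) = C1 + C2*erfi(sqrt(2)*y/4)


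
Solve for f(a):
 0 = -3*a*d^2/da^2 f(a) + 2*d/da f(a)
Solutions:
 f(a) = C1 + C2*a^(5/3)


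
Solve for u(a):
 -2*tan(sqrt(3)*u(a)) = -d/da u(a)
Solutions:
 u(a) = sqrt(3)*(pi - asin(C1*exp(2*sqrt(3)*a)))/3
 u(a) = sqrt(3)*asin(C1*exp(2*sqrt(3)*a))/3


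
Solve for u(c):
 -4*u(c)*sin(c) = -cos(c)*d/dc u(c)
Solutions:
 u(c) = C1/cos(c)^4


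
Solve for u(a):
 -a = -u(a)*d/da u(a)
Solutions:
 u(a) = -sqrt(C1 + a^2)
 u(a) = sqrt(C1 + a^2)


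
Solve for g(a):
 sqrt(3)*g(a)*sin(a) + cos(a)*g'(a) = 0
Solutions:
 g(a) = C1*cos(a)^(sqrt(3))


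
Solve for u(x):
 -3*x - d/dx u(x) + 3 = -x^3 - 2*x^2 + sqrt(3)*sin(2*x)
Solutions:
 u(x) = C1 + x^4/4 + 2*x^3/3 - 3*x^2/2 + 3*x + sqrt(3)*cos(2*x)/2


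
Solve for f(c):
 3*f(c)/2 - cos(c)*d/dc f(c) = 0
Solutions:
 f(c) = C1*(sin(c) + 1)^(3/4)/(sin(c) - 1)^(3/4)


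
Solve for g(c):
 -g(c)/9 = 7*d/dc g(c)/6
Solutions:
 g(c) = C1*exp(-2*c/21)


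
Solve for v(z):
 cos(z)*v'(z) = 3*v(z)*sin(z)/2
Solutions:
 v(z) = C1/cos(z)^(3/2)


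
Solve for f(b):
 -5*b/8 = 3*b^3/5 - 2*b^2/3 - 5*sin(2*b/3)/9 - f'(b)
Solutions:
 f(b) = C1 + 3*b^4/20 - 2*b^3/9 + 5*b^2/16 + 5*cos(2*b/3)/6


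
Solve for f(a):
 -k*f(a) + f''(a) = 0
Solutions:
 f(a) = C1*exp(-a*sqrt(k)) + C2*exp(a*sqrt(k))


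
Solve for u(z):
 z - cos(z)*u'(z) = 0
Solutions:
 u(z) = C1 + Integral(z/cos(z), z)


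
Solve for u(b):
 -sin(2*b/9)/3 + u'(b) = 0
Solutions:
 u(b) = C1 - 3*cos(2*b/9)/2


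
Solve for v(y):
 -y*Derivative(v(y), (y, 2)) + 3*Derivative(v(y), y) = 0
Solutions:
 v(y) = C1 + C2*y^4


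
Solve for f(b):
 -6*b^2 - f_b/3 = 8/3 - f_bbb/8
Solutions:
 f(b) = C1 + C2*exp(-2*sqrt(6)*b/3) + C3*exp(2*sqrt(6)*b/3) - 6*b^3 - 43*b/2


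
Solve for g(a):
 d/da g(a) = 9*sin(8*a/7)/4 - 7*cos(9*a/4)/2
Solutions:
 g(a) = C1 - 14*sin(9*a/4)/9 - 63*cos(8*a/7)/32


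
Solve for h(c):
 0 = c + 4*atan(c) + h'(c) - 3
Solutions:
 h(c) = C1 - c^2/2 - 4*c*atan(c) + 3*c + 2*log(c^2 + 1)


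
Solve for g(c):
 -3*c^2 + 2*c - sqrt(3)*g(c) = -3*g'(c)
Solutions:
 g(c) = C1*exp(sqrt(3)*c/3) - sqrt(3)*c^2 - 6*c + 2*sqrt(3)*c/3 - 6*sqrt(3) + 2


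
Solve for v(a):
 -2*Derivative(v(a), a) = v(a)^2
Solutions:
 v(a) = 2/(C1 + a)


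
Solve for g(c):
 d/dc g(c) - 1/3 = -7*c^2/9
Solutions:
 g(c) = C1 - 7*c^3/27 + c/3


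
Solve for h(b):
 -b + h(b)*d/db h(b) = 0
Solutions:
 h(b) = -sqrt(C1 + b^2)
 h(b) = sqrt(C1 + b^2)


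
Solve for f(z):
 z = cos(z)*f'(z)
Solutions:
 f(z) = C1 + Integral(z/cos(z), z)


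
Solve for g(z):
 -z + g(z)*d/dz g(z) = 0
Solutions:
 g(z) = -sqrt(C1 + z^2)
 g(z) = sqrt(C1 + z^2)


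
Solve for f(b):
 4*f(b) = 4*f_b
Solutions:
 f(b) = C1*exp(b)


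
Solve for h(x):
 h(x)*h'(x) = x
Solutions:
 h(x) = -sqrt(C1 + x^2)
 h(x) = sqrt(C1 + x^2)


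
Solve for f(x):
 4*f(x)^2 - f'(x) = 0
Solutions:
 f(x) = -1/(C1 + 4*x)


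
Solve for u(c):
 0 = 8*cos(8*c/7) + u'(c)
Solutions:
 u(c) = C1 - 7*sin(8*c/7)


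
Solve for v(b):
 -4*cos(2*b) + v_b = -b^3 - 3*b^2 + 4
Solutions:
 v(b) = C1 - b^4/4 - b^3 + 4*b + 4*sin(b)*cos(b)


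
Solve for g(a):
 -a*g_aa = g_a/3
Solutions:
 g(a) = C1 + C2*a^(2/3)


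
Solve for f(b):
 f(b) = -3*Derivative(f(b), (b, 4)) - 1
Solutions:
 f(b) = (C1*sin(sqrt(2)*3^(3/4)*b/6) + C2*cos(sqrt(2)*3^(3/4)*b/6))*exp(-sqrt(2)*3^(3/4)*b/6) + (C3*sin(sqrt(2)*3^(3/4)*b/6) + C4*cos(sqrt(2)*3^(3/4)*b/6))*exp(sqrt(2)*3^(3/4)*b/6) - 1


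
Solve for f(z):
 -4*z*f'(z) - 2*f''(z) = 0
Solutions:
 f(z) = C1 + C2*erf(z)


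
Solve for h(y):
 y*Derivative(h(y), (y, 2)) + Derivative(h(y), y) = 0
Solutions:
 h(y) = C1 + C2*log(y)


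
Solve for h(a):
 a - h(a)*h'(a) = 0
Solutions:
 h(a) = -sqrt(C1 + a^2)
 h(a) = sqrt(C1 + a^2)


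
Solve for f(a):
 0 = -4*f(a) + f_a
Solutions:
 f(a) = C1*exp(4*a)


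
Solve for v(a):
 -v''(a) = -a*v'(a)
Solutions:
 v(a) = C1 + C2*erfi(sqrt(2)*a/2)


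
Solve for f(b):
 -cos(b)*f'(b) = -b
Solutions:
 f(b) = C1 + Integral(b/cos(b), b)


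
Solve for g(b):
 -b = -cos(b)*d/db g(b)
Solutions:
 g(b) = C1 + Integral(b/cos(b), b)


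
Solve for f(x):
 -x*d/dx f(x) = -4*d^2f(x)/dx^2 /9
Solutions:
 f(x) = C1 + C2*erfi(3*sqrt(2)*x/4)


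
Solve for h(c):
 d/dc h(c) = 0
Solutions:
 h(c) = C1


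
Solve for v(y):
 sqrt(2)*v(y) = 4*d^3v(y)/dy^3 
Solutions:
 v(y) = C3*exp(sqrt(2)*y/2) + (C1*sin(sqrt(6)*y/4) + C2*cos(sqrt(6)*y/4))*exp(-sqrt(2)*y/4)


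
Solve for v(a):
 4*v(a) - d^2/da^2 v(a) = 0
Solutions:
 v(a) = C1*exp(-2*a) + C2*exp(2*a)


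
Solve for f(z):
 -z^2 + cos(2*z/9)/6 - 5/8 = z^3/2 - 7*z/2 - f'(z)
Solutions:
 f(z) = C1 + z^4/8 + z^3/3 - 7*z^2/4 + 5*z/8 - 3*sin(2*z/9)/4


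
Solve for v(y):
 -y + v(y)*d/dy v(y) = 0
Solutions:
 v(y) = -sqrt(C1 + y^2)
 v(y) = sqrt(C1 + y^2)


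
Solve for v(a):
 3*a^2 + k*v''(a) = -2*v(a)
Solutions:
 v(a) = C1*exp(-sqrt(2)*a*sqrt(-1/k)) + C2*exp(sqrt(2)*a*sqrt(-1/k)) - 3*a^2/2 + 3*k/2


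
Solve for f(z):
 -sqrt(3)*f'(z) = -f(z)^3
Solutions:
 f(z) = -sqrt(6)*sqrt(-1/(C1 + sqrt(3)*z))/2
 f(z) = sqrt(6)*sqrt(-1/(C1 + sqrt(3)*z))/2


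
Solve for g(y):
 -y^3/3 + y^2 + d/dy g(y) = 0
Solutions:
 g(y) = C1 + y^4/12 - y^3/3


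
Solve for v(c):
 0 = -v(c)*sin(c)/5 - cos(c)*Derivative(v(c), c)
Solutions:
 v(c) = C1*cos(c)^(1/5)


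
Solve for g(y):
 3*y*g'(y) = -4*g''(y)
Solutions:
 g(y) = C1 + C2*erf(sqrt(6)*y/4)


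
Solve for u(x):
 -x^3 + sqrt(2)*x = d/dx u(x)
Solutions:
 u(x) = C1 - x^4/4 + sqrt(2)*x^2/2


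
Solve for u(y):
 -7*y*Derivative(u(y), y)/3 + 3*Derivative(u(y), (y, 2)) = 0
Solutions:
 u(y) = C1 + C2*erfi(sqrt(14)*y/6)


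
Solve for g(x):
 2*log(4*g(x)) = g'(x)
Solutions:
 -Integral(1/(log(_y) + 2*log(2)), (_y, g(x)))/2 = C1 - x


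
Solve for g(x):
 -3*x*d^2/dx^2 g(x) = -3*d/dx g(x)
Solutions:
 g(x) = C1 + C2*x^2


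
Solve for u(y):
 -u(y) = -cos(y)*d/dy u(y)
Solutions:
 u(y) = C1*sqrt(sin(y) + 1)/sqrt(sin(y) - 1)


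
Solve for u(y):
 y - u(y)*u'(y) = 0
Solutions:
 u(y) = -sqrt(C1 + y^2)
 u(y) = sqrt(C1 + y^2)


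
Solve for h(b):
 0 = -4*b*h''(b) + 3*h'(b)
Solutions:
 h(b) = C1 + C2*b^(7/4)


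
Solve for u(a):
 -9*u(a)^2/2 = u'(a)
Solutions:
 u(a) = 2/(C1 + 9*a)


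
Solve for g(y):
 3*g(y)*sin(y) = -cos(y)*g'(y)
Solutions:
 g(y) = C1*cos(y)^3


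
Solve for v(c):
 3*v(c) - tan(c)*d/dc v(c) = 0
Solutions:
 v(c) = C1*sin(c)^3


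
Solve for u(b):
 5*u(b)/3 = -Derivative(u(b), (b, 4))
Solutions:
 u(b) = (C1*sin(sqrt(2)*3^(3/4)*5^(1/4)*b/6) + C2*cos(sqrt(2)*3^(3/4)*5^(1/4)*b/6))*exp(-sqrt(2)*3^(3/4)*5^(1/4)*b/6) + (C3*sin(sqrt(2)*3^(3/4)*5^(1/4)*b/6) + C4*cos(sqrt(2)*3^(3/4)*5^(1/4)*b/6))*exp(sqrt(2)*3^(3/4)*5^(1/4)*b/6)


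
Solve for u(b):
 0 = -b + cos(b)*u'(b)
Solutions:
 u(b) = C1 + Integral(b/cos(b), b)


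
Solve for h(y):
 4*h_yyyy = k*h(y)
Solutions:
 h(y) = C1*exp(-sqrt(2)*k^(1/4)*y/2) + C2*exp(sqrt(2)*k^(1/4)*y/2) + C3*exp(-sqrt(2)*I*k^(1/4)*y/2) + C4*exp(sqrt(2)*I*k^(1/4)*y/2)


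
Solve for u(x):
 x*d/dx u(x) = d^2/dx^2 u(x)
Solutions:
 u(x) = C1 + C2*erfi(sqrt(2)*x/2)


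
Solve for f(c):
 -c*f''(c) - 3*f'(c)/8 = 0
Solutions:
 f(c) = C1 + C2*c^(5/8)


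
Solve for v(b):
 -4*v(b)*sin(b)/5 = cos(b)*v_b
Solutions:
 v(b) = C1*cos(b)^(4/5)


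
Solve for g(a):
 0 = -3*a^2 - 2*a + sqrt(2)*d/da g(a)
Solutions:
 g(a) = C1 + sqrt(2)*a^3/2 + sqrt(2)*a^2/2


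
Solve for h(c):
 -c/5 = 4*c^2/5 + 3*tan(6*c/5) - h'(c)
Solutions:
 h(c) = C1 + 4*c^3/15 + c^2/10 - 5*log(cos(6*c/5))/2


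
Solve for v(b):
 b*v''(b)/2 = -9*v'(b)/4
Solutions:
 v(b) = C1 + C2/b^(7/2)


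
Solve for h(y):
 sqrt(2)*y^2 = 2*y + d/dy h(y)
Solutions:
 h(y) = C1 + sqrt(2)*y^3/3 - y^2


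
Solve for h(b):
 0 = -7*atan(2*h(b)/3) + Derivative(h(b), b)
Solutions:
 Integral(1/atan(2*_y/3), (_y, h(b))) = C1 + 7*b


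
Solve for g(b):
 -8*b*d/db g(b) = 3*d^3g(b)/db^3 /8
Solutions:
 g(b) = C1 + Integral(C2*airyai(-4*3^(2/3)*b/3) + C3*airybi(-4*3^(2/3)*b/3), b)


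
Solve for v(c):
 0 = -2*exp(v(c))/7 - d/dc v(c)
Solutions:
 v(c) = log(1/(C1 + 2*c)) + log(7)


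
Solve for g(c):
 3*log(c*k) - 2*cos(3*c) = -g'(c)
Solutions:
 g(c) = C1 - 3*c*log(c*k) + 3*c + 2*sin(3*c)/3


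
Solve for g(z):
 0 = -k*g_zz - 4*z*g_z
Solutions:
 g(z) = C1 + C2*sqrt(k)*erf(sqrt(2)*z*sqrt(1/k))


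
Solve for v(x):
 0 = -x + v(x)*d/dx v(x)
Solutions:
 v(x) = -sqrt(C1 + x^2)
 v(x) = sqrt(C1 + x^2)


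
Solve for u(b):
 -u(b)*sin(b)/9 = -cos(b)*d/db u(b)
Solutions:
 u(b) = C1/cos(b)^(1/9)


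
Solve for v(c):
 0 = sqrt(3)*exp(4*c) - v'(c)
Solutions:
 v(c) = C1 + sqrt(3)*exp(4*c)/4


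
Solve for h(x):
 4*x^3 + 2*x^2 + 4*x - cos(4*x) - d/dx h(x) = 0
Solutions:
 h(x) = C1 + x^4 + 2*x^3/3 + 2*x^2 - sin(4*x)/4


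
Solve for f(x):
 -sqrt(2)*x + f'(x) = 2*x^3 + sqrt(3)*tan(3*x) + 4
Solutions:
 f(x) = C1 + x^4/2 + sqrt(2)*x^2/2 + 4*x - sqrt(3)*log(cos(3*x))/3


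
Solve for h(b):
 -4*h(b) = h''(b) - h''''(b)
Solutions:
 h(b) = C1*exp(-sqrt(2)*b*sqrt(1 + sqrt(17))/2) + C2*exp(sqrt(2)*b*sqrt(1 + sqrt(17))/2) + C3*sin(sqrt(2)*b*sqrt(-1 + sqrt(17))/2) + C4*cos(sqrt(2)*b*sqrt(-1 + sqrt(17))/2)


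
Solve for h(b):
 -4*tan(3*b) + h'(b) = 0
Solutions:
 h(b) = C1 - 4*log(cos(3*b))/3


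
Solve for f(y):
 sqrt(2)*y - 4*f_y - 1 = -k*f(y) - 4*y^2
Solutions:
 f(y) = C1*exp(k*y/4) - 4*y^2/k - sqrt(2)*y/k + 1/k - 32*y/k^2 - 4*sqrt(2)/k^2 - 128/k^3


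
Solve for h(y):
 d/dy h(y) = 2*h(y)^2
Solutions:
 h(y) = -1/(C1 + 2*y)


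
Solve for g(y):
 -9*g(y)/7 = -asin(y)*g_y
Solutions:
 g(y) = C1*exp(9*Integral(1/asin(y), y)/7)


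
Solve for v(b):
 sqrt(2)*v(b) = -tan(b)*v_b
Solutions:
 v(b) = C1/sin(b)^(sqrt(2))


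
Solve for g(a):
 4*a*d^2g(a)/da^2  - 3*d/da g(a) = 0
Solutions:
 g(a) = C1 + C2*a^(7/4)


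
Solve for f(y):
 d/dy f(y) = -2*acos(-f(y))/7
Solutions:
 Integral(1/acos(-_y), (_y, f(y))) = C1 - 2*y/7


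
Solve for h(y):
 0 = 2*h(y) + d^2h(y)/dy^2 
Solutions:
 h(y) = C1*sin(sqrt(2)*y) + C2*cos(sqrt(2)*y)


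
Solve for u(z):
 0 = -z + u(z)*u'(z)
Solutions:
 u(z) = -sqrt(C1 + z^2)
 u(z) = sqrt(C1 + z^2)


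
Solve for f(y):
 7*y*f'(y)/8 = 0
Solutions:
 f(y) = C1


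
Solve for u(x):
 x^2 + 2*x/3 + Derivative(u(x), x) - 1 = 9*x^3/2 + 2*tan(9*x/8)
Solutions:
 u(x) = C1 + 9*x^4/8 - x^3/3 - x^2/3 + x - 16*log(cos(9*x/8))/9


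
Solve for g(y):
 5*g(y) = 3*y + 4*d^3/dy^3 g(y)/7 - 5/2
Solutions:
 g(y) = C3*exp(70^(1/3)*y/2) + 3*y/5 + (C1*sin(sqrt(3)*70^(1/3)*y/4) + C2*cos(sqrt(3)*70^(1/3)*y/4))*exp(-70^(1/3)*y/4) - 1/2


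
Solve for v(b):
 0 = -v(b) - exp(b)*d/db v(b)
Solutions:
 v(b) = C1*exp(exp(-b))


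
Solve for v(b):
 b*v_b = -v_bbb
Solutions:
 v(b) = C1 + Integral(C2*airyai(-b) + C3*airybi(-b), b)


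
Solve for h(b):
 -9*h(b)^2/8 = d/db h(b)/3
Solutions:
 h(b) = 8/(C1 + 27*b)


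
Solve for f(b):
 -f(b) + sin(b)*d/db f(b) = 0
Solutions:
 f(b) = C1*sqrt(cos(b) - 1)/sqrt(cos(b) + 1)


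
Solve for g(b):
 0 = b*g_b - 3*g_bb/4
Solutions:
 g(b) = C1 + C2*erfi(sqrt(6)*b/3)


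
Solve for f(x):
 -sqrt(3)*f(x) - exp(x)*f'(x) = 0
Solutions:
 f(x) = C1*exp(sqrt(3)*exp(-x))


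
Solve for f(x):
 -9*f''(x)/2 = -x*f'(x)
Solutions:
 f(x) = C1 + C2*erfi(x/3)


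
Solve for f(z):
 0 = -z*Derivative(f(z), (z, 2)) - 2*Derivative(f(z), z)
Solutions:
 f(z) = C1 + C2/z


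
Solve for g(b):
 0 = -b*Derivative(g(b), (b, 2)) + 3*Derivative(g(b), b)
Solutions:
 g(b) = C1 + C2*b^4


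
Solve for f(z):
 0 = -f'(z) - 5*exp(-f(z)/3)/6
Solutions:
 f(z) = 3*log(C1 - 5*z/18)


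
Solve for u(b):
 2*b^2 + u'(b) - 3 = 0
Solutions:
 u(b) = C1 - 2*b^3/3 + 3*b


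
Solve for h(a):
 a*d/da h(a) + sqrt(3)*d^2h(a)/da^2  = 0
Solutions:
 h(a) = C1 + C2*erf(sqrt(2)*3^(3/4)*a/6)


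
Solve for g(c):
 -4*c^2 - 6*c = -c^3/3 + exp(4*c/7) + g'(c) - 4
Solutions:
 g(c) = C1 + c^4/12 - 4*c^3/3 - 3*c^2 + 4*c - 7*exp(4*c/7)/4


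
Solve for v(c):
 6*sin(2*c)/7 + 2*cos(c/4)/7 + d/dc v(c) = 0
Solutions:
 v(c) = C1 - 8*sin(c/4)/7 + 3*cos(2*c)/7


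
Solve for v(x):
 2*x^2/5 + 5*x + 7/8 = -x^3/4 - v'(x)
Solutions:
 v(x) = C1 - x^4/16 - 2*x^3/15 - 5*x^2/2 - 7*x/8


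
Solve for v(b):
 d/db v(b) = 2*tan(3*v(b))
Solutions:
 v(b) = -asin(C1*exp(6*b))/3 + pi/3
 v(b) = asin(C1*exp(6*b))/3


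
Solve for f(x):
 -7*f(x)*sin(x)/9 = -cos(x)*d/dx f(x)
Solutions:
 f(x) = C1/cos(x)^(7/9)


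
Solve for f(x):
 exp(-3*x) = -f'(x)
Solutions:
 f(x) = C1 + exp(-3*x)/3


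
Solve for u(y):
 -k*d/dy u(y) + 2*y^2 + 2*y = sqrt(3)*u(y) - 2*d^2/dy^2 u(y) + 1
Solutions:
 u(y) = C1*exp(y*(k - sqrt(k^2 + 8*sqrt(3)))/4) + C2*exp(y*(k + sqrt(k^2 + 8*sqrt(3)))/4) + 4*sqrt(3)*k^2/9 - 4*k*y/3 - 2*k/3 + 2*sqrt(3)*y^2/3 + 2*sqrt(3)*y/3 - sqrt(3)/3 + 8/3


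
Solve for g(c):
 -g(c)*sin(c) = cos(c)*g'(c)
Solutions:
 g(c) = C1*cos(c)


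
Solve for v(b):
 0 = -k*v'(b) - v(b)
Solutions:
 v(b) = C1*exp(-b/k)


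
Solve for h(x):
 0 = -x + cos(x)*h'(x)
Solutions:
 h(x) = C1 + Integral(x/cos(x), x)


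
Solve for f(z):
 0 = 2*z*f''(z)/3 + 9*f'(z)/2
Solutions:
 f(z) = C1 + C2/z^(23/4)


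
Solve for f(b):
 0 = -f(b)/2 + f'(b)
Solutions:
 f(b) = C1*exp(b/2)


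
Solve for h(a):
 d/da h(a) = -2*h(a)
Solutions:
 h(a) = C1*exp(-2*a)


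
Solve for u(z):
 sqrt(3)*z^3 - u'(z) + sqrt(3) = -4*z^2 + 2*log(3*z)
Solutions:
 u(z) = C1 + sqrt(3)*z^4/4 + 4*z^3/3 - 2*z*log(z) - z*log(9) + sqrt(3)*z + 2*z


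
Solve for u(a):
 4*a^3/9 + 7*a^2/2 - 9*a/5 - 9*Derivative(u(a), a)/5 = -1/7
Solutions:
 u(a) = C1 + 5*a^4/81 + 35*a^3/54 - a^2/2 + 5*a/63


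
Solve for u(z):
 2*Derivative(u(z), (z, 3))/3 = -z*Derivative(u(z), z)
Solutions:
 u(z) = C1 + Integral(C2*airyai(-2^(2/3)*3^(1/3)*z/2) + C3*airybi(-2^(2/3)*3^(1/3)*z/2), z)


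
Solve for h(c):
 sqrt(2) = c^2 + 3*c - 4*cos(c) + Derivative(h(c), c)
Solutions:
 h(c) = C1 - c^3/3 - 3*c^2/2 + sqrt(2)*c + 4*sin(c)


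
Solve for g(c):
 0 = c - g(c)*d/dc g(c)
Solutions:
 g(c) = -sqrt(C1 + c^2)
 g(c) = sqrt(C1 + c^2)


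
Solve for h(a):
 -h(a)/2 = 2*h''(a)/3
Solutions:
 h(a) = C1*sin(sqrt(3)*a/2) + C2*cos(sqrt(3)*a/2)


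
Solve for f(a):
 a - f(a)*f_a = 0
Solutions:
 f(a) = -sqrt(C1 + a^2)
 f(a) = sqrt(C1 + a^2)


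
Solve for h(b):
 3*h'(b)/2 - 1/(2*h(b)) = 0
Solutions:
 h(b) = -sqrt(C1 + 6*b)/3
 h(b) = sqrt(C1 + 6*b)/3


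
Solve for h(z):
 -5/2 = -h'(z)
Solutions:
 h(z) = C1 + 5*z/2


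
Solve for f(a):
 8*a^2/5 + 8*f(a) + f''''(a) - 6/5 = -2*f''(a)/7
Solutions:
 f(a) = -a^2/5 + (C1*sin(2^(3/4)*a*cos(atan(sqrt(391))/2)) + C2*cos(2^(3/4)*a*cos(atan(sqrt(391))/2)))*exp(-2^(3/4)*a*sin(atan(sqrt(391))/2)) + (C3*sin(2^(3/4)*a*cos(atan(sqrt(391))/2)) + C4*cos(2^(3/4)*a*cos(atan(sqrt(391))/2)))*exp(2^(3/4)*a*sin(atan(sqrt(391))/2)) + 23/140


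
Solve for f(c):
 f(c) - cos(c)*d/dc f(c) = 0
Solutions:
 f(c) = C1*sqrt(sin(c) + 1)/sqrt(sin(c) - 1)


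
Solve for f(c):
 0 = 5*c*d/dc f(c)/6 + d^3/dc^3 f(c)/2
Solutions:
 f(c) = C1 + Integral(C2*airyai(-3^(2/3)*5^(1/3)*c/3) + C3*airybi(-3^(2/3)*5^(1/3)*c/3), c)


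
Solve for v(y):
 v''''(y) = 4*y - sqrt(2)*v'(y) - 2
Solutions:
 v(y) = C1 + C4*exp(-2^(1/6)*y) + sqrt(2)*y^2 - sqrt(2)*y + (C2*sin(2^(1/6)*sqrt(3)*y/2) + C3*cos(2^(1/6)*sqrt(3)*y/2))*exp(2^(1/6)*y/2)


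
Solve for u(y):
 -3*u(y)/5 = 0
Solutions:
 u(y) = 0


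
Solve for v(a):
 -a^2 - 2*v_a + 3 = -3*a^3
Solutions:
 v(a) = C1 + 3*a^4/8 - a^3/6 + 3*a/2


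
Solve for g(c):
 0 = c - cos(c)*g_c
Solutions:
 g(c) = C1 + Integral(c/cos(c), c)


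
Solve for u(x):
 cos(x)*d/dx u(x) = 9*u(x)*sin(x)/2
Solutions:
 u(x) = C1/cos(x)^(9/2)


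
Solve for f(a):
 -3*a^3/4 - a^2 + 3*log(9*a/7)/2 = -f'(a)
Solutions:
 f(a) = C1 + 3*a^4/16 + a^3/3 - 3*a*log(a)/2 - 3*a*log(3) + 3*a/2 + 3*a*log(7)/2


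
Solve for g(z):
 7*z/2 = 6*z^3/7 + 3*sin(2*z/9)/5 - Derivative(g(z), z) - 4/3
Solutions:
 g(z) = C1 + 3*z^4/14 - 7*z^2/4 - 4*z/3 - 27*cos(2*z/9)/10


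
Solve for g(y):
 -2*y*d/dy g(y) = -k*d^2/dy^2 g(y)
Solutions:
 g(y) = C1 + C2*erf(y*sqrt(-1/k))/sqrt(-1/k)


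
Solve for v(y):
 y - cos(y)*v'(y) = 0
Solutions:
 v(y) = C1 + Integral(y/cos(y), y)


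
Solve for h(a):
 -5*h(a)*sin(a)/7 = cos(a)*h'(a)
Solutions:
 h(a) = C1*cos(a)^(5/7)


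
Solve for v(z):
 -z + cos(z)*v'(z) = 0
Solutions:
 v(z) = C1 + Integral(z/cos(z), z)


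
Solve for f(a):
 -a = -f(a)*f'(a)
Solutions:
 f(a) = -sqrt(C1 + a^2)
 f(a) = sqrt(C1 + a^2)


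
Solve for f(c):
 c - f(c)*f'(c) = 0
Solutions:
 f(c) = -sqrt(C1 + c^2)
 f(c) = sqrt(C1 + c^2)


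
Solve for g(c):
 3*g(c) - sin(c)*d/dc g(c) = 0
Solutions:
 g(c) = C1*(cos(c) - 1)^(3/2)/(cos(c) + 1)^(3/2)


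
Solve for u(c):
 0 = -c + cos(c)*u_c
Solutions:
 u(c) = C1 + Integral(c/cos(c), c)


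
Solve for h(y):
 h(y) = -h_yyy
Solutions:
 h(y) = C3*exp(-y) + (C1*sin(sqrt(3)*y/2) + C2*cos(sqrt(3)*y/2))*exp(y/2)


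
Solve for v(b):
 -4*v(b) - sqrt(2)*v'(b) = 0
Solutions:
 v(b) = C1*exp(-2*sqrt(2)*b)


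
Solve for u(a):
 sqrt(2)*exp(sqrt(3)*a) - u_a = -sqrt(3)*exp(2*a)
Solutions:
 u(a) = C1 + sqrt(3)*exp(2*a)/2 + sqrt(6)*exp(sqrt(3)*a)/3


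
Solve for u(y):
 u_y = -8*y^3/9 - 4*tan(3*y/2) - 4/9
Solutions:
 u(y) = C1 - 2*y^4/9 - 4*y/9 + 8*log(cos(3*y/2))/3


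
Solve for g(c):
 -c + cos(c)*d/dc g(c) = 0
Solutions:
 g(c) = C1 + Integral(c/cos(c), c)


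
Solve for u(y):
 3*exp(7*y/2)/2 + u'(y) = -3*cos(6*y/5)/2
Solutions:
 u(y) = C1 - 3*exp(7*y/2)/7 - 5*sin(6*y/5)/4


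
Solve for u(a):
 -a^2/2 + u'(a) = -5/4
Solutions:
 u(a) = C1 + a^3/6 - 5*a/4


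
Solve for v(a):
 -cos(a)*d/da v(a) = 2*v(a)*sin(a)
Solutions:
 v(a) = C1*cos(a)^2


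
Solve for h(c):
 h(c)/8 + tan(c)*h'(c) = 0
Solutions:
 h(c) = C1/sin(c)^(1/8)


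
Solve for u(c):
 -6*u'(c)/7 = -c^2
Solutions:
 u(c) = C1 + 7*c^3/18


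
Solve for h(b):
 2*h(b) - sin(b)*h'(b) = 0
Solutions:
 h(b) = C1*(cos(b) - 1)/(cos(b) + 1)


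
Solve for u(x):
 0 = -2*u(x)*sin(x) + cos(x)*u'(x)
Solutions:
 u(x) = C1/cos(x)^2


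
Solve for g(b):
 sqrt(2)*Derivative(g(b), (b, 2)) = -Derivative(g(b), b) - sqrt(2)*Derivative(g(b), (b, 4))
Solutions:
 g(b) = C1 + C2*exp(-sqrt(2)*3^(1/3)*b*(-(9 + sqrt(105))^(1/3) + 2*3^(1/3)/(9 + sqrt(105))^(1/3))/12)*sin(sqrt(2)*3^(1/6)*b*(6/(9 + sqrt(105))^(1/3) + 3^(2/3)*(9 + sqrt(105))^(1/3))/12) + C3*exp(-sqrt(2)*3^(1/3)*b*(-(9 + sqrt(105))^(1/3) + 2*3^(1/3)/(9 + sqrt(105))^(1/3))/12)*cos(sqrt(2)*3^(1/6)*b*(6/(9 + sqrt(105))^(1/3) + 3^(2/3)*(9 + sqrt(105))^(1/3))/12) + C4*exp(sqrt(2)*3^(1/3)*b*(-(9 + sqrt(105))^(1/3) + 2*3^(1/3)/(9 + sqrt(105))^(1/3))/6)


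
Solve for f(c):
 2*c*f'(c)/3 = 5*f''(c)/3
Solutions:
 f(c) = C1 + C2*erfi(sqrt(5)*c/5)


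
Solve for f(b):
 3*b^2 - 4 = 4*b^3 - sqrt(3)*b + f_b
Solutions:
 f(b) = C1 - b^4 + b^3 + sqrt(3)*b^2/2 - 4*b


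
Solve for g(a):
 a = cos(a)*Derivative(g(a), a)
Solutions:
 g(a) = C1 + Integral(a/cos(a), a)


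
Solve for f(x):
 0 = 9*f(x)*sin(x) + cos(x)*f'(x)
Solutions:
 f(x) = C1*cos(x)^9


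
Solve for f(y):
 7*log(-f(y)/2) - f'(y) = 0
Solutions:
 -Integral(1/(log(-_y) - log(2)), (_y, f(y)))/7 = C1 - y


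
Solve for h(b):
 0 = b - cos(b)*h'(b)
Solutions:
 h(b) = C1 + Integral(b/cos(b), b)


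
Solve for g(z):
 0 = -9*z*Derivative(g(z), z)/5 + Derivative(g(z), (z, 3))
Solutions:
 g(z) = C1 + Integral(C2*airyai(15^(2/3)*z/5) + C3*airybi(15^(2/3)*z/5), z)


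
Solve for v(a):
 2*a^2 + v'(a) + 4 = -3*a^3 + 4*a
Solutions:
 v(a) = C1 - 3*a^4/4 - 2*a^3/3 + 2*a^2 - 4*a


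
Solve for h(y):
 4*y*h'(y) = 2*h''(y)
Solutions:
 h(y) = C1 + C2*erfi(y)


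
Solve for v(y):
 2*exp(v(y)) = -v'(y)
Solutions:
 v(y) = log(1/(C1 + 2*y))


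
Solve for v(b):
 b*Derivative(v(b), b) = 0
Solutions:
 v(b) = C1


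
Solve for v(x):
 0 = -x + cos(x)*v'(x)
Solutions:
 v(x) = C1 + Integral(x/cos(x), x)


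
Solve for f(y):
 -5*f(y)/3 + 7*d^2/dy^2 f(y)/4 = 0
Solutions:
 f(y) = C1*exp(-2*sqrt(105)*y/21) + C2*exp(2*sqrt(105)*y/21)


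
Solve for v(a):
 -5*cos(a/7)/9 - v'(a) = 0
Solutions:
 v(a) = C1 - 35*sin(a/7)/9


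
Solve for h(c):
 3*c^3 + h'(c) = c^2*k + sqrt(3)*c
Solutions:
 h(c) = C1 - 3*c^4/4 + c^3*k/3 + sqrt(3)*c^2/2


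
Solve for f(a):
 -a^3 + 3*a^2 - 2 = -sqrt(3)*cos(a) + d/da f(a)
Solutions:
 f(a) = C1 - a^4/4 + a^3 - 2*a + sqrt(3)*sin(a)


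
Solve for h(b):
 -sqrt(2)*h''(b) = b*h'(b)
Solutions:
 h(b) = C1 + C2*erf(2^(1/4)*b/2)


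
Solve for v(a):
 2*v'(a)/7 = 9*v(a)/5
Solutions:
 v(a) = C1*exp(63*a/10)


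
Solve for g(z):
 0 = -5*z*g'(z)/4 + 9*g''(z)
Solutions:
 g(z) = C1 + C2*erfi(sqrt(10)*z/12)


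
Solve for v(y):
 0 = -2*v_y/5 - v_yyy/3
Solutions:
 v(y) = C1 + C2*sin(sqrt(30)*y/5) + C3*cos(sqrt(30)*y/5)


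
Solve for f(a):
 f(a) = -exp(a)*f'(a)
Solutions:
 f(a) = C1*exp(exp(-a))


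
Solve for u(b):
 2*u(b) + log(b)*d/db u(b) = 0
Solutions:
 u(b) = C1*exp(-2*li(b))


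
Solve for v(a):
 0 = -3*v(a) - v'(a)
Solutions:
 v(a) = C1*exp(-3*a)


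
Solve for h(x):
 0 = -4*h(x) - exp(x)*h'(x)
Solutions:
 h(x) = C1*exp(4*exp(-x))


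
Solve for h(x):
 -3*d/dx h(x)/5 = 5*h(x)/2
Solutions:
 h(x) = C1*exp(-25*x/6)


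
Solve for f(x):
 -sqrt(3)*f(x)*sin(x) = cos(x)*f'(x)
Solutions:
 f(x) = C1*cos(x)^(sqrt(3))


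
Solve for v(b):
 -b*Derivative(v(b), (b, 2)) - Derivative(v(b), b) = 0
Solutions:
 v(b) = C1 + C2*log(b)


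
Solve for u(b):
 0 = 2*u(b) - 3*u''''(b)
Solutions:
 u(b) = C1*exp(-2^(1/4)*3^(3/4)*b/3) + C2*exp(2^(1/4)*3^(3/4)*b/3) + C3*sin(2^(1/4)*3^(3/4)*b/3) + C4*cos(2^(1/4)*3^(3/4)*b/3)


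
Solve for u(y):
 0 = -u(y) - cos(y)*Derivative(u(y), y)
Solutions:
 u(y) = C1*sqrt(sin(y) - 1)/sqrt(sin(y) + 1)


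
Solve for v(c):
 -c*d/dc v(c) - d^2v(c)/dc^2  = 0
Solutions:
 v(c) = C1 + C2*erf(sqrt(2)*c/2)


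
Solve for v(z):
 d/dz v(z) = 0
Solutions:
 v(z) = C1


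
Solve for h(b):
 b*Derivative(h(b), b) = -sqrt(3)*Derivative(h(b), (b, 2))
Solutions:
 h(b) = C1 + C2*erf(sqrt(2)*3^(3/4)*b/6)


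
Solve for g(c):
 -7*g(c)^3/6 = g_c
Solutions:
 g(c) = -sqrt(3)*sqrt(-1/(C1 - 7*c))
 g(c) = sqrt(3)*sqrt(-1/(C1 - 7*c))


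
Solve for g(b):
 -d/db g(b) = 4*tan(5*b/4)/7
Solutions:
 g(b) = C1 + 16*log(cos(5*b/4))/35


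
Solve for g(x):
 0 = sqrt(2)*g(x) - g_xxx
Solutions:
 g(x) = C3*exp(2^(1/6)*x) + (C1*sin(2^(1/6)*sqrt(3)*x/2) + C2*cos(2^(1/6)*sqrt(3)*x/2))*exp(-2^(1/6)*x/2)


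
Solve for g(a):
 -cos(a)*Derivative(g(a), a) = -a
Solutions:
 g(a) = C1 + Integral(a/cos(a), a)


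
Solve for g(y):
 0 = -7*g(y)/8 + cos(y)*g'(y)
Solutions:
 g(y) = C1*(sin(y) + 1)^(7/16)/(sin(y) - 1)^(7/16)


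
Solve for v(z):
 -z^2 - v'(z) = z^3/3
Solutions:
 v(z) = C1 - z^4/12 - z^3/3


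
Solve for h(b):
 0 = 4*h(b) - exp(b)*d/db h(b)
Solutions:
 h(b) = C1*exp(-4*exp(-b))


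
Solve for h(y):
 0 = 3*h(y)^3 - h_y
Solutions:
 h(y) = -sqrt(2)*sqrt(-1/(C1 + 3*y))/2
 h(y) = sqrt(2)*sqrt(-1/(C1 + 3*y))/2


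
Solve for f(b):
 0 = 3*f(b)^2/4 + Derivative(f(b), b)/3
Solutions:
 f(b) = 4/(C1 + 9*b)


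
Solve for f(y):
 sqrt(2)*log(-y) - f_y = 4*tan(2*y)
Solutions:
 f(y) = C1 + sqrt(2)*y*(log(-y) - 1) + 2*log(cos(2*y))


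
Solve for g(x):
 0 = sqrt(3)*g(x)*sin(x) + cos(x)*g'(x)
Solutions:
 g(x) = C1*cos(x)^(sqrt(3))


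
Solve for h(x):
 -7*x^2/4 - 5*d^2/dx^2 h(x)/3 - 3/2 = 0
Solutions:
 h(x) = C1 + C2*x - 7*x^4/80 - 9*x^2/20


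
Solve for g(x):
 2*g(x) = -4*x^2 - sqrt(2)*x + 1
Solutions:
 g(x) = -2*x^2 - sqrt(2)*x/2 + 1/2


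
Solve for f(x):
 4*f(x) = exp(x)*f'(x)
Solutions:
 f(x) = C1*exp(-4*exp(-x))


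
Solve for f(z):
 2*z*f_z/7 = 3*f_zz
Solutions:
 f(z) = C1 + C2*erfi(sqrt(21)*z/21)


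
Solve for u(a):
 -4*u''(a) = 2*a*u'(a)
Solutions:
 u(a) = C1 + C2*erf(a/2)


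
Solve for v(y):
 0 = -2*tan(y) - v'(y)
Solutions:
 v(y) = C1 + 2*log(cos(y))


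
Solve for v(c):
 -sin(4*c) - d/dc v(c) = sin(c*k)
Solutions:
 v(c) = C1 + cos(4*c)/4 + cos(c*k)/k


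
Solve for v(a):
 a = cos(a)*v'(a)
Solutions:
 v(a) = C1 + Integral(a/cos(a), a)


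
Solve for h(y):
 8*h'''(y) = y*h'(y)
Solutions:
 h(y) = C1 + Integral(C2*airyai(y/2) + C3*airybi(y/2), y)


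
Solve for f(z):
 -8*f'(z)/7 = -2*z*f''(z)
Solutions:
 f(z) = C1 + C2*z^(11/7)


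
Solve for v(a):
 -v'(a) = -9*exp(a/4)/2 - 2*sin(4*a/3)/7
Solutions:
 v(a) = C1 + 18*exp(a/4) - 3*cos(4*a/3)/14


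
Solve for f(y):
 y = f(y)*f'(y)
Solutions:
 f(y) = -sqrt(C1 + y^2)
 f(y) = sqrt(C1 + y^2)


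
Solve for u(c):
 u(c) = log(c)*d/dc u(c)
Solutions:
 u(c) = C1*exp(li(c))


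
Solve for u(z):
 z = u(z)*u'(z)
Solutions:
 u(z) = -sqrt(C1 + z^2)
 u(z) = sqrt(C1 + z^2)


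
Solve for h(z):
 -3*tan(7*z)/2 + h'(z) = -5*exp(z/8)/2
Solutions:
 h(z) = C1 - 20*exp(z/8) - 3*log(cos(7*z))/14


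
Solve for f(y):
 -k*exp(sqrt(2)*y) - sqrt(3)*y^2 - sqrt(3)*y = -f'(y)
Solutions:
 f(y) = C1 + sqrt(2)*k*exp(sqrt(2)*y)/2 + sqrt(3)*y^3/3 + sqrt(3)*y^2/2


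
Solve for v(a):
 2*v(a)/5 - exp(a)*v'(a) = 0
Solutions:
 v(a) = C1*exp(-2*exp(-a)/5)


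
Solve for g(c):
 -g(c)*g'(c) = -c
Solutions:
 g(c) = -sqrt(C1 + c^2)
 g(c) = sqrt(C1 + c^2)


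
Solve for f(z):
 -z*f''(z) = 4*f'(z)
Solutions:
 f(z) = C1 + C2/z^3


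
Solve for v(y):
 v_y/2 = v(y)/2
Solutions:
 v(y) = C1*exp(y)


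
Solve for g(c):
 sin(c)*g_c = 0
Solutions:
 g(c) = C1


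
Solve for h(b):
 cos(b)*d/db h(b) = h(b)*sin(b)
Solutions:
 h(b) = C1/cos(b)


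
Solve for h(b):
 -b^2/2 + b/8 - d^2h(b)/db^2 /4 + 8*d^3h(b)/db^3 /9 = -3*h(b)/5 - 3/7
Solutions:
 h(b) = C1*exp(3*b*(5*5^(1/3)/(64*sqrt(1019) + 2043)^(1/3) + 10 + 5^(2/3)*(64*sqrt(1019) + 2043)^(1/3))/320)*sin(3*sqrt(3)*5^(1/3)*b*(-5^(1/3)*(64*sqrt(1019) + 2043)^(1/3) + 5/(64*sqrt(1019) + 2043)^(1/3))/320) + C2*exp(3*b*(5*5^(1/3)/(64*sqrt(1019) + 2043)^(1/3) + 10 + 5^(2/3)*(64*sqrt(1019) + 2043)^(1/3))/320)*cos(3*sqrt(3)*5^(1/3)*b*(-5^(1/3)*(64*sqrt(1019) + 2043)^(1/3) + 5/(64*sqrt(1019) + 2043)^(1/3))/320) + C3*exp(3*b*(-5^(2/3)*(64*sqrt(1019) + 2043)^(1/3) - 5*5^(1/3)/(64*sqrt(1019) + 2043)^(1/3) + 5)/160) + 5*b^2/6 - 5*b/24 - 5/252


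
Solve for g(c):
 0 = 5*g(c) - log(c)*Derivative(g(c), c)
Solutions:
 g(c) = C1*exp(5*li(c))


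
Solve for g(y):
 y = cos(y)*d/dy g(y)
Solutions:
 g(y) = C1 + Integral(y/cos(y), y)


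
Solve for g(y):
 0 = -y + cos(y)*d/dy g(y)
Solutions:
 g(y) = C1 + Integral(y/cos(y), y)


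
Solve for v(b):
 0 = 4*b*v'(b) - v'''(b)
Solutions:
 v(b) = C1 + Integral(C2*airyai(2^(2/3)*b) + C3*airybi(2^(2/3)*b), b)


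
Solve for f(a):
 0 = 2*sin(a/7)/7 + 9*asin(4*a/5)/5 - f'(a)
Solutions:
 f(a) = C1 + 9*a*asin(4*a/5)/5 + 9*sqrt(25 - 16*a^2)/20 - 2*cos(a/7)


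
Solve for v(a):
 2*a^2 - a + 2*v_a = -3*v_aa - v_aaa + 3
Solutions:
 v(a) = C1 + C2*exp(-2*a) + C3*exp(-a) - a^3/3 + 7*a^2/4 - 11*a/4


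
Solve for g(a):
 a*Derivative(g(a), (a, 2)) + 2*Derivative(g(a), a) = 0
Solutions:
 g(a) = C1 + C2/a


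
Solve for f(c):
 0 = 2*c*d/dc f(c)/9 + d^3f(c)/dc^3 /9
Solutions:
 f(c) = C1 + Integral(C2*airyai(-2^(1/3)*c) + C3*airybi(-2^(1/3)*c), c)


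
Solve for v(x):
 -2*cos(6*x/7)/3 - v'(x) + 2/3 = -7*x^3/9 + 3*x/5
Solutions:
 v(x) = C1 + 7*x^4/36 - 3*x^2/10 + 2*x/3 - 7*sin(6*x/7)/9


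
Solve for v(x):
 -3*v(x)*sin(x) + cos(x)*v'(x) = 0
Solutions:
 v(x) = C1/cos(x)^3


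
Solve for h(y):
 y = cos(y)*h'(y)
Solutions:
 h(y) = C1 + Integral(y/cos(y), y)


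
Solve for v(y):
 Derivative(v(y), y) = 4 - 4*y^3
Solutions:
 v(y) = C1 - y^4 + 4*y


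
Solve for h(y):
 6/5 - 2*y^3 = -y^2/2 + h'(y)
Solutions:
 h(y) = C1 - y^4/2 + y^3/6 + 6*y/5


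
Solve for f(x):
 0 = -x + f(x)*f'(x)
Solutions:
 f(x) = -sqrt(C1 + x^2)
 f(x) = sqrt(C1 + x^2)


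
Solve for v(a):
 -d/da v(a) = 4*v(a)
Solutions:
 v(a) = C1*exp(-4*a)


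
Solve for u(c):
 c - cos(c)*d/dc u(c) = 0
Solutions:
 u(c) = C1 + Integral(c/cos(c), c)


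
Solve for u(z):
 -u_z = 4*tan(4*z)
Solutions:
 u(z) = C1 + log(cos(4*z))


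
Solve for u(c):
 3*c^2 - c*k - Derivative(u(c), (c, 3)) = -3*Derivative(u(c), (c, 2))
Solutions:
 u(c) = C1 + C2*c + C3*exp(3*c) - c^4/12 + c^3*(k - 2)/18 + c^2*(k - 2)/18


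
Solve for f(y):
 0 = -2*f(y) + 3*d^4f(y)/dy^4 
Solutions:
 f(y) = C1*exp(-2^(1/4)*3^(3/4)*y/3) + C2*exp(2^(1/4)*3^(3/4)*y/3) + C3*sin(2^(1/4)*3^(3/4)*y/3) + C4*cos(2^(1/4)*3^(3/4)*y/3)


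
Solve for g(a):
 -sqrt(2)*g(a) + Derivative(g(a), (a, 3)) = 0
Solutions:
 g(a) = C3*exp(2^(1/6)*a) + (C1*sin(2^(1/6)*sqrt(3)*a/2) + C2*cos(2^(1/6)*sqrt(3)*a/2))*exp(-2^(1/6)*a/2)


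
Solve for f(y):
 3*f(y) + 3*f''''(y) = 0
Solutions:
 f(y) = (C1*sin(sqrt(2)*y/2) + C2*cos(sqrt(2)*y/2))*exp(-sqrt(2)*y/2) + (C3*sin(sqrt(2)*y/2) + C4*cos(sqrt(2)*y/2))*exp(sqrt(2)*y/2)


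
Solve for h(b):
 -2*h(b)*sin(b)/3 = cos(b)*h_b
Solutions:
 h(b) = C1*cos(b)^(2/3)


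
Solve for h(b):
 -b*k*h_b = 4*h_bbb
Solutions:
 h(b) = C1 + Integral(C2*airyai(2^(1/3)*b*(-k)^(1/3)/2) + C3*airybi(2^(1/3)*b*(-k)^(1/3)/2), b)


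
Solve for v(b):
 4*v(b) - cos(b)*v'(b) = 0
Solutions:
 v(b) = C1*(sin(b)^2 + 2*sin(b) + 1)/(sin(b)^2 - 2*sin(b) + 1)


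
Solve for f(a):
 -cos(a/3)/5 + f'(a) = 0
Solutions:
 f(a) = C1 + 3*sin(a/3)/5


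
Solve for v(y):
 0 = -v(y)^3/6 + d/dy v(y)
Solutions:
 v(y) = -sqrt(3)*sqrt(-1/(C1 + y))
 v(y) = sqrt(3)*sqrt(-1/(C1 + y))


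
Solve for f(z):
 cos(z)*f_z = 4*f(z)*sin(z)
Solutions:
 f(z) = C1/cos(z)^4


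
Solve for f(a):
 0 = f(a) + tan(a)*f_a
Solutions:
 f(a) = C1/sin(a)


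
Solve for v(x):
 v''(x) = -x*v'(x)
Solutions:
 v(x) = C1 + C2*erf(sqrt(2)*x/2)


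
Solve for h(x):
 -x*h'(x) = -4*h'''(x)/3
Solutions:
 h(x) = C1 + Integral(C2*airyai(6^(1/3)*x/2) + C3*airybi(6^(1/3)*x/2), x)


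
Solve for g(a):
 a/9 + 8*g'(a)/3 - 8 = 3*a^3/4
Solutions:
 g(a) = C1 + 9*a^4/128 - a^2/48 + 3*a


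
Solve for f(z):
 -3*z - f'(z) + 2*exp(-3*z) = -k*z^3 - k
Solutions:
 f(z) = C1 + k*z^4/4 + k*z - 3*z^2/2 - 2*exp(-3*z)/3


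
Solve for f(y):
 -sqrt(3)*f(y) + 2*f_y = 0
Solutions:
 f(y) = C1*exp(sqrt(3)*y/2)


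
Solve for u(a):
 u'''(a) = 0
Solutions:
 u(a) = C1 + C2*a + C3*a^2


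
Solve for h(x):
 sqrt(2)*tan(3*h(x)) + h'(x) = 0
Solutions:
 h(x) = -asin(C1*exp(-3*sqrt(2)*x))/3 + pi/3
 h(x) = asin(C1*exp(-3*sqrt(2)*x))/3


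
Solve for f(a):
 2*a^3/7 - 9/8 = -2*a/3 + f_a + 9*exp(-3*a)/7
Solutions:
 f(a) = C1 + a^4/14 + a^2/3 - 9*a/8 + 3*exp(-3*a)/7


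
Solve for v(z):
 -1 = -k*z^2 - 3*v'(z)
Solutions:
 v(z) = C1 - k*z^3/9 + z/3


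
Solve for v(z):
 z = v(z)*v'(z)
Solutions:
 v(z) = -sqrt(C1 + z^2)
 v(z) = sqrt(C1 + z^2)


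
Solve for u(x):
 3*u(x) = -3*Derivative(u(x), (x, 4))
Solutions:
 u(x) = (C1*sin(sqrt(2)*x/2) + C2*cos(sqrt(2)*x/2))*exp(-sqrt(2)*x/2) + (C3*sin(sqrt(2)*x/2) + C4*cos(sqrt(2)*x/2))*exp(sqrt(2)*x/2)


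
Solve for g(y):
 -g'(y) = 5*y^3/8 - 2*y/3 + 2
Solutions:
 g(y) = C1 - 5*y^4/32 + y^2/3 - 2*y


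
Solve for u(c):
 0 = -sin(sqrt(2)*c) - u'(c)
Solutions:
 u(c) = C1 + sqrt(2)*cos(sqrt(2)*c)/2


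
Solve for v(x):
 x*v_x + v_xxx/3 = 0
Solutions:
 v(x) = C1 + Integral(C2*airyai(-3^(1/3)*x) + C3*airybi(-3^(1/3)*x), x)


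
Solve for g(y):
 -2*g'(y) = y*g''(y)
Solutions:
 g(y) = C1 + C2/y


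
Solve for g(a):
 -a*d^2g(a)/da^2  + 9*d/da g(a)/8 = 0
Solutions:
 g(a) = C1 + C2*a^(17/8)


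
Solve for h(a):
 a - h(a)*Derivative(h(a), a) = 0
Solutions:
 h(a) = -sqrt(C1 + a^2)
 h(a) = sqrt(C1 + a^2)


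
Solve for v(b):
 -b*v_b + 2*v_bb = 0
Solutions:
 v(b) = C1 + C2*erfi(b/2)


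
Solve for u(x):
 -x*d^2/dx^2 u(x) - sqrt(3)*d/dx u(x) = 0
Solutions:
 u(x) = C1 + C2*x^(1 - sqrt(3))


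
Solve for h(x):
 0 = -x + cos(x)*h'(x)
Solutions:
 h(x) = C1 + Integral(x/cos(x), x)


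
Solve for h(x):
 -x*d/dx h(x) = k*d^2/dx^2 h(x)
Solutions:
 h(x) = C1 + C2*sqrt(k)*erf(sqrt(2)*x*sqrt(1/k)/2)


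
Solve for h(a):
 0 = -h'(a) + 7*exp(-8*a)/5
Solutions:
 h(a) = C1 - 7*exp(-8*a)/40


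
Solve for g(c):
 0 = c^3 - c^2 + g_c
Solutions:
 g(c) = C1 - c^4/4 + c^3/3


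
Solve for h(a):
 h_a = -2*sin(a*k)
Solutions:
 h(a) = C1 + 2*cos(a*k)/k


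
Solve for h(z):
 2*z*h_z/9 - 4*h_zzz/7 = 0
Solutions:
 h(z) = C1 + Integral(C2*airyai(84^(1/3)*z/6) + C3*airybi(84^(1/3)*z/6), z)


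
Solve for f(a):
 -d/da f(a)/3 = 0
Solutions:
 f(a) = C1


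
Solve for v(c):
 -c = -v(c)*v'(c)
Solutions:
 v(c) = -sqrt(C1 + c^2)
 v(c) = sqrt(C1 + c^2)


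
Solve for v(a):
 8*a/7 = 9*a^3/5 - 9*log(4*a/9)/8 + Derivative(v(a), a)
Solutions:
 v(a) = C1 - 9*a^4/20 + 4*a^2/7 + 9*a*log(a)/8 - 9*a*log(3)/4 - 9*a/8 + 9*a*log(2)/4


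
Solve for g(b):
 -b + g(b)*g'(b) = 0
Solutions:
 g(b) = -sqrt(C1 + b^2)
 g(b) = sqrt(C1 + b^2)


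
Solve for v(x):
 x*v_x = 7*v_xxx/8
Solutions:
 v(x) = C1 + Integral(C2*airyai(2*7^(2/3)*x/7) + C3*airybi(2*7^(2/3)*x/7), x)


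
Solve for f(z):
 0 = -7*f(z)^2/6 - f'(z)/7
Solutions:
 f(z) = 6/(C1 + 49*z)


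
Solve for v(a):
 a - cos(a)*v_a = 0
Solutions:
 v(a) = C1 + Integral(a/cos(a), a)


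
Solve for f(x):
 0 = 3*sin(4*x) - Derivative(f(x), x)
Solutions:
 f(x) = C1 - 3*cos(4*x)/4


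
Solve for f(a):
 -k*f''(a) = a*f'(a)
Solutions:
 f(a) = C1 + C2*sqrt(k)*erf(sqrt(2)*a*sqrt(1/k)/2)


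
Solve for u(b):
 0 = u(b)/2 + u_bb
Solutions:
 u(b) = C1*sin(sqrt(2)*b/2) + C2*cos(sqrt(2)*b/2)


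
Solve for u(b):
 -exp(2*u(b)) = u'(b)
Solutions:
 u(b) = log(-sqrt(-1/(C1 - b))) - log(2)/2
 u(b) = log(-1/(C1 - b))/2 - log(2)/2


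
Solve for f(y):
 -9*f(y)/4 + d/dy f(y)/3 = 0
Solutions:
 f(y) = C1*exp(27*y/4)


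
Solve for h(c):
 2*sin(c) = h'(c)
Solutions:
 h(c) = C1 - 2*cos(c)


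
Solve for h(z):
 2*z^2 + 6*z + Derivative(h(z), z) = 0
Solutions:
 h(z) = C1 - 2*z^3/3 - 3*z^2


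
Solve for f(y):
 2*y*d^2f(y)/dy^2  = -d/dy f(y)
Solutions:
 f(y) = C1 + C2*sqrt(y)


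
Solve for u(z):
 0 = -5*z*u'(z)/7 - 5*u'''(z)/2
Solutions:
 u(z) = C1 + Integral(C2*airyai(-2^(1/3)*7^(2/3)*z/7) + C3*airybi(-2^(1/3)*7^(2/3)*z/7), z)


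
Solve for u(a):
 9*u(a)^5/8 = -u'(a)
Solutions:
 u(a) = -2^(1/4)*(1/(C1 + 9*a))^(1/4)
 u(a) = 2^(1/4)*(1/(C1 + 9*a))^(1/4)
 u(a) = -2^(1/4)*I*(1/(C1 + 9*a))^(1/4)
 u(a) = 2^(1/4)*I*(1/(C1 + 9*a))^(1/4)


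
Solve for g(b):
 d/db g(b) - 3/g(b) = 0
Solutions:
 g(b) = -sqrt(C1 + 6*b)
 g(b) = sqrt(C1 + 6*b)


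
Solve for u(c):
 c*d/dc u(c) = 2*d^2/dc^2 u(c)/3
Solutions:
 u(c) = C1 + C2*erfi(sqrt(3)*c/2)


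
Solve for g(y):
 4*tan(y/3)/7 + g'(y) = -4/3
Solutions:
 g(y) = C1 - 4*y/3 + 12*log(cos(y/3))/7


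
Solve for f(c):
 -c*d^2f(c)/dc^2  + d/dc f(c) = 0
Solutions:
 f(c) = C1 + C2*c^2
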